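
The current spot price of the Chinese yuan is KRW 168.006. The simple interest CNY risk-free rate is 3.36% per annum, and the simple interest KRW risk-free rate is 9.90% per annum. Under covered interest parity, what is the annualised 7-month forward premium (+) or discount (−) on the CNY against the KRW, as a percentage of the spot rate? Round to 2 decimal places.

+6.41%

T = 7/12 years.
No-arbitrage forward: 168.006 × 1.057750 / 1.019600 = 174.292219 KRW/CNY.
Annualised premium = (F − S)/S × (1/T) = (174.292219 − 168.006)/168.006 ÷ (7/12) = 6.41%.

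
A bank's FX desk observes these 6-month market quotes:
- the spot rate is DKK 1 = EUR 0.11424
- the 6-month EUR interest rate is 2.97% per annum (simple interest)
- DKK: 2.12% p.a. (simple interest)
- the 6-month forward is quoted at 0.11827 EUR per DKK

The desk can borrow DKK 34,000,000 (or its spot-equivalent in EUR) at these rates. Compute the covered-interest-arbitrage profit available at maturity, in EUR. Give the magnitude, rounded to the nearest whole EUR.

T = 6/12 years.
Invest the DKK and cover forward: 34,000,000 × 1.010600 × 0.11827 = EUR 4,063,804.51.
Convert at spot and invest in EUR: 34,000,000 × 0.11424 × 1.014850 = EUR 3,941,839.78.
The quoted forward overvalues DKK, so borrow EUR, buy DKK at spot, deposit the DKK at 2.12%, and sell the proceeds forward at 0.11827.
Arbitrage profit = |4,063,804.51 − 3,941,839.78| = EUR 121,965.

EUR 121,965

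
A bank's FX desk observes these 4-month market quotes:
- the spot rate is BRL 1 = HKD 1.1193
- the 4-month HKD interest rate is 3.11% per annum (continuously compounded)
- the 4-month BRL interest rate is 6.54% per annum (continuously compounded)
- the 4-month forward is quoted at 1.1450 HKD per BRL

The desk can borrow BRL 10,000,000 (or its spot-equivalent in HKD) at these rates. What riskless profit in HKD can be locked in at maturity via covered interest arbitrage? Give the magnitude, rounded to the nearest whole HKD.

T = 4/12 years.
Route A — deposit BRL, sell forward: 10,000,000 × 1.0220393562 × 1.1450 = HKD 11,702,350.63.
Route B — convert at spot, deposit HKD: 10,000,000 × 1.1193 × 1.0104205867 = HKD 11,309,637.63.
The quoted forward overvalues BRL, so borrow HKD, buy BRL at spot, deposit the BRL at 6.54%, and sell the proceeds forward at 1.1450.
The gap between the two covered legs is HKD 392,713.

HKD 392,713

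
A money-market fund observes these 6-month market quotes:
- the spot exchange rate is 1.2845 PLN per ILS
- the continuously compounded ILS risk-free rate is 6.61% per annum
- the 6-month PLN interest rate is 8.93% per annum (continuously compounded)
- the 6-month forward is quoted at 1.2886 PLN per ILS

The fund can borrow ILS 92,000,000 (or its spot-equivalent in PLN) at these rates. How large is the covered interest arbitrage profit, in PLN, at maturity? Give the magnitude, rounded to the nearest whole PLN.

T = 6/12 years.
Keep in ILS, deliver into the forward: 92,000,000·1.03360221806·1.2886 = PLN 122,534,783.27.
Swap to PLN now, deposit: 92,000,000·1.2845·1.04566181422 = PLN 123,570,039.23.
The quoted forward undervalues ILS, so borrow ILS, convert to PLN at spot, deposit the PLN at 8.93%, and buy ILS forward at 1.2886 to cover the loan.
Arbitrage profit = |122,534,783.27 − 123,570,039.23| = PLN 1,035,256.

PLN 1,035,256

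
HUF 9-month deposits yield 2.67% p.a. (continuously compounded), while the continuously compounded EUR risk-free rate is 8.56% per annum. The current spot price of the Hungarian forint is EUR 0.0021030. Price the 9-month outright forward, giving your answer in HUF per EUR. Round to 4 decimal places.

T = 9/12 years.
Growth of 1 EUR over T: e^(0.0856×9/12) = 1.066305639.
HUF growth factor: e^(0.0267×9/12) = 1.020226845.
Forward (EUR per HUF) = 0.002103 × 1.066305639 / 1.020226845 = 0.00219798251.
Quoted the other way: 1/0.00219798251 = 454.9627 HUF per EUR.

454.9627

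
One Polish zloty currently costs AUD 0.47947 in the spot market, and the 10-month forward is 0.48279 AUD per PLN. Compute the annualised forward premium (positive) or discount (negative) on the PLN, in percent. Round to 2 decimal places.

T = 10/12 years.
Period premium: (0.48279 − 0.47947)/0.47947 = 0.0069243.
×(1/T) gives 0.83% p.a.

+0.83%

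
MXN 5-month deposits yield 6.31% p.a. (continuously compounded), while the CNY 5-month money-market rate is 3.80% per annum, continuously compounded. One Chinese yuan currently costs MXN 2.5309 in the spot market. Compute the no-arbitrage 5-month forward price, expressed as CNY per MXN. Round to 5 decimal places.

T = 5/12 years.
Growth of 1 MXN over T: e^(0.0631×5/12) = 1.0266403.
CNY growth factor: e^(0.0380×5/12) = 1.0159593.
CIP: F = S · (grow MXN)/(grow CNY) = 2.5309 × 1.0266403/1.0159593 = 2.557508 MXN per CNY.
Invert for CNY per MXN: 1 / 2.557508 = 0.39101.

0.39101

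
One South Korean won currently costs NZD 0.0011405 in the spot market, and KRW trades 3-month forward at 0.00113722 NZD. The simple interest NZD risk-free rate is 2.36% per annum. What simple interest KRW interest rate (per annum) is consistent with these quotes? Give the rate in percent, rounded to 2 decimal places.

T = 3/12 years.
CIP gives F = S · g_NZD/g_KRW, so g_NZD/g_KRW = 0.00113722/0.0011405 = 0.9971241.
NZD growth factor: 1 + 0.0236×3/12 = 1.005900.
Hence g_KRW = 1.0088012.
r = (1.0088012 − 1)/(3/12) = 0.035205 → 3.52%.

3.52%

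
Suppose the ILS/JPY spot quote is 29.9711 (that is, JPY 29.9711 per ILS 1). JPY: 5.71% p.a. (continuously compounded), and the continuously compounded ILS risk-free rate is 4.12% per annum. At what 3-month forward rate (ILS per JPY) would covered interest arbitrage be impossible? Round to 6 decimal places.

T = 3/12 years.
JPY growth factor: e^(0.0571×3/12) = 1.0143774.
ILS accumulates by e^(0.0412×3/12) = 1.0103532.
So F = 29.9711 × 1.0143774 / 1.0103532 = 30.09047 (JPY/ILS).
Invert for ILS per JPY: 1 / 30.09047 = 0.033233.

0.033233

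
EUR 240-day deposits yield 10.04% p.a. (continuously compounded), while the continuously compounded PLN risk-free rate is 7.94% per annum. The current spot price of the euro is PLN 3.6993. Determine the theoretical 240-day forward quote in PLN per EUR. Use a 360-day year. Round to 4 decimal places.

T = 240/360 years.
Growth of 1 PLN over T: e^(0.0794×240/360) = 1.0543594.
Growth of 1 EUR over T: e^(0.1004×240/360) = 1.0692242.
CIP: F = S · (grow PLN)/(grow EUR) = 3.6993 × 1.0543594/1.0692242 = 3.647871 PLN per EUR.

3.6479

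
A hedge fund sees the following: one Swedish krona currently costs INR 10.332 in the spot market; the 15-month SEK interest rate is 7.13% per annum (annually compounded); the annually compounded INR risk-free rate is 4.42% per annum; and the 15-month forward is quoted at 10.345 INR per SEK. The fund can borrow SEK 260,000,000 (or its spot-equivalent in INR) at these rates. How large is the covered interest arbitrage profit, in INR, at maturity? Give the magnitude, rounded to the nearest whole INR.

INR 95,968,767

T = 15/12 years.
Keep in SEK, deliver into the forward: 260,000,000·1.089905592776·10.345 = INR 2,931,519,072.89.
Swap to INR now, deposit: 260,000,000·10.332·1.055551946852 = INR 2,835,550,305.87.
The quoted forward overvalues SEK, so borrow INR, buy SEK at spot, deposit the SEK at 7.13%, and sell the proceeds forward at 10.345.
Profit = 2,931,519,072.89 − 2,835,550,305.87 = INR 95,968,767.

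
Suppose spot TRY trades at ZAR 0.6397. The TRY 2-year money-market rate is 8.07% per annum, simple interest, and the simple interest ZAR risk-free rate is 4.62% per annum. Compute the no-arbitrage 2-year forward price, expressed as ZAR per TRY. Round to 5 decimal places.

T = 2 years.
Growth of 1 ZAR over T: 1 + 0.0462×2 = 1.092400.
Growth of 1 TRY over T: 1 + 0.0807×2 = 1.161400.
Forward (ZAR per TRY) = 0.6397 × 1.092400 / 1.161400 = 0.6016947.

0.60169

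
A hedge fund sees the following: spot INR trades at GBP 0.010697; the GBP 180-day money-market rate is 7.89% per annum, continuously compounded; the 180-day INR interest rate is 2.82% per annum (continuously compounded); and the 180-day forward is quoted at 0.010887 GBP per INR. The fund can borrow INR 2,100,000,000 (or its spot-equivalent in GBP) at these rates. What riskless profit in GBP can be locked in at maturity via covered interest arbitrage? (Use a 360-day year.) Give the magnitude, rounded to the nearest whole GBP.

T = 180/360 years.
Keep in INR, deliver into the forward: 2,100,000,000·1.0141998739·0.010887 = GBP 23,187,347.46.
Swap to GBP now, deposit: 2,100,000,000·0.010697·1.0402384857 = GBP 23,367,605.27.
The quoted forward undervalues INR, so borrow INR, convert to GBP at spot, deposit the GBP at 7.89%, and buy INR forward at 0.010887 to cover the loan.
Arbitrage profit = |23,187,347.46 − 23,367,605.27| = GBP 180,258.

GBP 180,258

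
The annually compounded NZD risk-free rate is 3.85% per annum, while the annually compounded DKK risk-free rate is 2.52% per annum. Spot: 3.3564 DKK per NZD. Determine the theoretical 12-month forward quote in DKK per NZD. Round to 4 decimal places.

3.3134

T = 1 year.
DKK growth factor: (1 + 0.0252)^1 = 1.025200.
NZD growth factor: (1 + 0.0385)^1 = 1.038500.
Forward (DKK per NZD) = 3.3564 × 1.025200 / 1.038500 = 3.313415.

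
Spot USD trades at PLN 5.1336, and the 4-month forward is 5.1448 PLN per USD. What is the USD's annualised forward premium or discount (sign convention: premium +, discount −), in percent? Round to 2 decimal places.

+0.65%

T = 4/12 years.
USD trades forward at +0.21817% vs spot over the period.
Per annum: 0.0021817 / (4/12) = 0.006545 = 0.65%.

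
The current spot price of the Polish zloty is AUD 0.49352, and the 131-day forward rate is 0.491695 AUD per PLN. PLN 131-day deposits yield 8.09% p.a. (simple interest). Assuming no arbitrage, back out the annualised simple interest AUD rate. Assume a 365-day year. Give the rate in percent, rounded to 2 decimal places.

T = 131/365 years.
By CIP, F/S equals the AUD-to-PLN growth ratio: 0.491695/0.49352 = 0.9963021.
The PLN side grows by 1 + 0.0809×131/365 = 1.0290353.
Hence g_AUD = 1.025230.
r = (1.025230 − 1)/(131/365) = 0.070297 → 7.03%.

7.03%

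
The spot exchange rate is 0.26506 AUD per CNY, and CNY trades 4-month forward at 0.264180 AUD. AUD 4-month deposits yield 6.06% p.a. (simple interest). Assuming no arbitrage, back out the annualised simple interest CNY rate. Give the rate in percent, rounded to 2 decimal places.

7.08%

T = 4/12 years.
By CIP, F/S equals the AUD-to-CNY growth ratio: 0.26418/0.26506 = 0.9966800.
AUD growth factor: 1 + 0.0606×4/12 = 1.020200.
Hence g_CNY = 1.0235983.
(1.0235983 − 1)/T = 0.070795, i.e. 7.08%.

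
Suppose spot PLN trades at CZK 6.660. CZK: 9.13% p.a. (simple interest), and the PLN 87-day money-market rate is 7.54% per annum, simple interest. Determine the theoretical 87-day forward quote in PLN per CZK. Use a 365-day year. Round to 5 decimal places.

T = 87/365 years.
CZK accumulates by 1 + 0.0913×87/365 = 1.0217619.
PLN growth factor: 1 + 0.0754×87/365 = 1.0179721.
CIP: F = S · (grow CZK)/(grow PLN) = 6.66 × 1.0217619/1.0179721 = 6.684794 CZK per PLN.
Quoted the other way: 1/6.684794 = 0.14959 PLN per CZK.

0.14959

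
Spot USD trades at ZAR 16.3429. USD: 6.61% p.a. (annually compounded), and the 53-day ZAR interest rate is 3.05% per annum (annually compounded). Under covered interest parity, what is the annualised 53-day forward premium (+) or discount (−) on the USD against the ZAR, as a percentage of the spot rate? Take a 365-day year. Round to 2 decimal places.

T = 53/365 years.
No-arbitrage forward: 16.3429 × 1.0043721 / 1.0093375 = 16.2625017 ZAR/USD.
Annualised premium = (F − S)/S × (1/T) = (16.2625017 − 16.3429)/16.3429 ÷ (53/365) = -3.39%.

-3.39%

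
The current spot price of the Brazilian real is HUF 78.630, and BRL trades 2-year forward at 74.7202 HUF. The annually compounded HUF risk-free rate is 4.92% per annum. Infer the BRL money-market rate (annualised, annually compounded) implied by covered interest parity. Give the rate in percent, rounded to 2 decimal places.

7.63%

T = 2 years.
CIP gives F = S · g_HUF/g_BRL, so g_HUF/g_BRL = 74.7202/78.63 = 0.9502760.
The HUF side grows by (1 + 0.0492)^2 = 1.1008206.
So the BRL growth factor = 1.158422.
Annualise: 1.158422^(1/2) − 1 = 0.076300 = 7.63%.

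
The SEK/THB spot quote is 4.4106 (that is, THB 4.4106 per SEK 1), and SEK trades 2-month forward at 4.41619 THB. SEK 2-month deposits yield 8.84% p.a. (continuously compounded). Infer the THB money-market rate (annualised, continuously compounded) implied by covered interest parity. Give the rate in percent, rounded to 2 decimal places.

9.60%

T = 2/12 years.
F/S = 4.41619/4.4106 = 1.0012674 = (growth of THB) / (growth of SEK).
The SEK side grows by e^(0.0884×2/12) = 1.0148424.
Hence g_THB = 1.0161286.
Take logs: ln 1.0161286 / (2/12) = 0.095999, so 9.60%.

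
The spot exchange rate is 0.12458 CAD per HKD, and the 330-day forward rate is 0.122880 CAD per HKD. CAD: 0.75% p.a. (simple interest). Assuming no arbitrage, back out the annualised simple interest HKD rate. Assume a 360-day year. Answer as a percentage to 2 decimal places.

T = 330/360 years.
F/S = 0.12288/0.12458 = 0.9863541 = (growth of CAD) / (growth of HKD).
CAD growth factor: 1 + 0.0075×330/360 = 1.006875.
That pins the HKD growth at 1.0208048.
r = (1.0208048 − 1)/(330/360) = 0.022696 → 2.27%.

2.27%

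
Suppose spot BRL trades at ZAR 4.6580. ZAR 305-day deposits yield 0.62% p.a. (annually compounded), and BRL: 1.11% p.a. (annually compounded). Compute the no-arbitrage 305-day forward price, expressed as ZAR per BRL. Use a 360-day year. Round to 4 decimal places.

T = 305/360 years.
ZAR growth factor: (1 + 0.0062)^(305/360) = 1.0052503.
Growth of 1 BRL over T: (1 + 0.0111)^(305/360) = 1.0093962.
So F = 4.658 × 1.0052503 / 1.0093962 = 4.638868 (ZAR/BRL).

4.6389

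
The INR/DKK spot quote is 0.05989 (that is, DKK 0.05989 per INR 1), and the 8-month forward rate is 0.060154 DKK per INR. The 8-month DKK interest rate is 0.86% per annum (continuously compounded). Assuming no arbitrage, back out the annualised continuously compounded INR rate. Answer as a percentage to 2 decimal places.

0.20%

T = 8/12 years.
By CIP, F/S equals the DKK-to-INR growth ratio: 0.060154/0.05989 = 1.0044081.
The DKK side grows by e^(0.0086×8/12) = 1.0057498.
That pins the INR growth at 1.0013358.
r = ln(1.0013358)/(8/12) = 0.002002 → 0.20%.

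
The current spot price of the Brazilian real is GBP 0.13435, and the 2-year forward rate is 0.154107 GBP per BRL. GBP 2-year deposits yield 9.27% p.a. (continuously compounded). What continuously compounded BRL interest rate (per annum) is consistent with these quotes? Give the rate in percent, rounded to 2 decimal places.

2.41%

T = 2 years.
F/S = 0.154107/0.13435 = 1.1470562 = (growth of GBP) / (growth of BRL).
The GBP side grows by e^(0.0927×2) = 1.2036998.
Hence g_BRL = 1.0493817.
r = ln(1.0493817)/2 = 0.024101 → 2.41%.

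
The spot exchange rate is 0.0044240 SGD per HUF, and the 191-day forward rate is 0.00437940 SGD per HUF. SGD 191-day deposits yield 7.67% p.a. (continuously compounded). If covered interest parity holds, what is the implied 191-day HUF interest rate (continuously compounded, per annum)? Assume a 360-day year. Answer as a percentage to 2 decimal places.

9.58%

T = 191/360 years.
F/S = 0.0043794/0.004424 = 0.9899186 = (growth of SGD) / (growth of HUF).
SGD growth factor: e^(0.0767×191/360) = 1.0415329.
Hence g_HUF = 1.0521399.
r = ln(1.0521399)/(191/360) = 0.095798 → 9.58%.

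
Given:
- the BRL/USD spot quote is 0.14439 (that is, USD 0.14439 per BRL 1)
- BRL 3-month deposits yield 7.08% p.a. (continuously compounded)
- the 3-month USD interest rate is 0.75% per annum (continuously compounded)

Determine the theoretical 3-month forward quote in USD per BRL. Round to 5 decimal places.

T = 3/12 years.
Growth of 1 USD over T: e^(0.0075×3/12) = 1.0018768.
Growth of 1 BRL over T: e^(0.0708×3/12) = 1.0178576.
So F = 0.14439 × 1.0018768 / 1.0178576 = 0.1421230 (USD/BRL).

0.14212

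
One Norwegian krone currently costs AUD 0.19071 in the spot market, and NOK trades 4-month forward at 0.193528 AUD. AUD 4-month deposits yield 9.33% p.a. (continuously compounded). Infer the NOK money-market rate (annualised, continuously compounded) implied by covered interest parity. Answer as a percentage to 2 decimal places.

T = 4/12 years.
F/S = 0.193528/0.19071 = 1.0147764 = (growth of AUD) / (growth of NOK).
The AUD side grows by e^(0.0933×4/12) = 1.0315887.
So the NOK growth factor = 1.0165675.
Take logs: ln 1.0165675 / (4/12) = 0.049295, so 4.93%.

4.93%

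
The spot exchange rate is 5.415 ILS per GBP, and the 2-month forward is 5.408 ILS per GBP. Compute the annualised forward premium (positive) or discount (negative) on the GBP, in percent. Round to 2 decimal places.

T = 2/12 years.
Period premium: (5.408 − 5.415)/5.415 = -0.0012927.
Annualise by dividing by T: -0.0012927 / (2/12) = -0.007756 → -0.78%.

-0.78%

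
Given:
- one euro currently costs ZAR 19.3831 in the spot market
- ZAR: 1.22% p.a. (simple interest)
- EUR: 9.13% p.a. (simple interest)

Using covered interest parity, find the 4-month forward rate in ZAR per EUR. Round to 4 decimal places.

18.8871

T = 4/12 years.
ZAR accumulates by 1 + 0.0122×4/12 = 1.00406667.
EUR growth factor: 1 + 0.0913×4/12 = 1.03043333.
CIP: F = S · (grow ZAR)/(grow EUR) = 19.3831 × 1.00406667/1.03043333 = 18.887127 ZAR per EUR.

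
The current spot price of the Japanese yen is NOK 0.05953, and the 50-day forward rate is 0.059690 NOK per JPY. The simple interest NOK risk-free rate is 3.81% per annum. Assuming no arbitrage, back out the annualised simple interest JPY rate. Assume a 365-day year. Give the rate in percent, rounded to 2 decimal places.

T = 50/365 years.
By CIP, F/S equals the NOK-to-JPY growth ratio: 0.05969/0.05953 = 1.0026877.
The NOK side grows by 1 + 0.0381×50/365 = 1.0052192.
So the JPY growth factor = 1.0025247.
(1.0025247 − 1)/T = 0.018430, i.e. 1.84%.

1.84%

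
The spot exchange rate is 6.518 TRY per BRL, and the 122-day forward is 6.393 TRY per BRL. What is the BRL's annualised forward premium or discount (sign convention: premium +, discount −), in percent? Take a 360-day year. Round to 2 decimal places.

-5.66%

T = 122/360 years.
BRL trades forward at -1.91777% vs spot over the period.
Per annum: -0.0191777 / (122/360) = -0.056590 = -5.66%.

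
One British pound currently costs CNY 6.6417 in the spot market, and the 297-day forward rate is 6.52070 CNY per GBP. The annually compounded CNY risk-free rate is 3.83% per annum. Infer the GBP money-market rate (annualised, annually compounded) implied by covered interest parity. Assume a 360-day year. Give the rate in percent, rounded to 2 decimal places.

T = 297/360 years.
CIP gives F = S · g_CNY/g_GBP, so g_CNY/g_GBP = 6.5207/6.6417 = 0.9817818.
The CNY side grows by (1 + 0.0383)^(297/360) = 1.0314932.
Hence g_GBP = 1.0506339.
Annualise: 1.0506339^(360/297) − 1 = 0.061700 = 6.17%.

6.17%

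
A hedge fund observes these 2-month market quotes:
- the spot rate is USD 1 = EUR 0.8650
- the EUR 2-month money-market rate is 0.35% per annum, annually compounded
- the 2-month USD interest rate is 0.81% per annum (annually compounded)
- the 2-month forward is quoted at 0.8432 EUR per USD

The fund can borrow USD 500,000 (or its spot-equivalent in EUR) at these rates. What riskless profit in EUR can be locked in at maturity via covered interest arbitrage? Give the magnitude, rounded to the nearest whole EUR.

EUR 10,585

T = 2/12 years.
Route A — deposit USD, sell forward: 500,000 × 1.00134547 × 0.8432 = EUR 422,167.25.
Route B — convert at spot, deposit EUR: 500,000 × 0.8650 × 1.00058248 = EUR 432,751.92.
The quoted forward undervalues USD, so borrow USD, convert to EUR at spot, deposit the EUR at 0.35%, and buy USD forward at 0.8432 to cover the loan.
Arbitrage profit = |422,167.25 − 432,751.92| = EUR 10,585.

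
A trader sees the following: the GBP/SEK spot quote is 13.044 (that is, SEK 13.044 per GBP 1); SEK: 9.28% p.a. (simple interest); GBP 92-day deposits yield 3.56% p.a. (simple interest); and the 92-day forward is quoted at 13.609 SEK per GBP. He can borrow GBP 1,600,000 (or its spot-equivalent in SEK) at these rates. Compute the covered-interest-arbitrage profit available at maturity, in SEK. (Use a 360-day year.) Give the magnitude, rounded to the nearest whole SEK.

SEK 607,146

T = 92/360 years.
Keep in GBP, deliver into the forward: 1,600,000·1.0090977778·13.609 = SEK 21,972,498.65.
Swap to SEK now, deposit: 1,600,000·13.044·1.0237155556 = SEK 21,365,353.13.
The quoted forward overvalues GBP, so borrow SEK, buy GBP at spot, deposit the GBP at 3.56%, and sell the proceeds forward at 13.609.
Arbitrage profit = |21,972,498.65 − 21,365,353.13| = SEK 607,146.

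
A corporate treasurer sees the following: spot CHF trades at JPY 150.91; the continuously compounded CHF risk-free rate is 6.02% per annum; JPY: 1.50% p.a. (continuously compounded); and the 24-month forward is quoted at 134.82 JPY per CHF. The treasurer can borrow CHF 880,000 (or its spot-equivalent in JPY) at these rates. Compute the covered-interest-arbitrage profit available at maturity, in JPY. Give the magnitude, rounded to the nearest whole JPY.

JPY 3,023,638

T = 2 years.
Route A — deposit CHF, sell forward: 880,000 × 1.12794794053 × 134.82 = JPY 133,821,548.38.
Route B — convert at spot, deposit JPY: 880,000 × 150.91 × 1.03045453395 = JPY 136,845,186.47.
The quoted forward undervalues CHF, so borrow CHF, convert to JPY at spot, deposit the JPY at 1.50%, and buy CHF forward at 134.82 to cover the loan.
Arbitrage profit = |133,821,548.38 − 136,845,186.47| = JPY 3,023,638.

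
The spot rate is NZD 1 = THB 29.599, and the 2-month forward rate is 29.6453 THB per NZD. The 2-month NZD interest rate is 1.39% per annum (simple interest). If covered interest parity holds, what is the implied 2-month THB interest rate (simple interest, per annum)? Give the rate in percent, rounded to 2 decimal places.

2.33%

T = 2/12 years.
By CIP, F/S equals the THB-to-NZD growth ratio: 29.6453/29.599 = 1.0015642.
NZD growth factor: 1 + 0.0139×2/12 = 1.0023167.
Hence g_THB = 1.0038845.
(1.0038845 − 1)/T = 0.023307, i.e. 2.33%.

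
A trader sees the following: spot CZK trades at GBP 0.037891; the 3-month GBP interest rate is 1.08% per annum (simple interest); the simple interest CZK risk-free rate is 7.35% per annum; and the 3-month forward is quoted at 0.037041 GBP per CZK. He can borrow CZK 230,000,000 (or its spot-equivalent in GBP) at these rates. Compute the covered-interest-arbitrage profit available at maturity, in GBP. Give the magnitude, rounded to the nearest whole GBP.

GBP 62,486

T = 3/12 years.
Keep in CZK, deliver into the forward: 230,000,000·1.018375·0.037041 = GBP 8,675,974.53.
Swap to GBP now, deposit: 230,000,000·0.037891·1.002700 = GBP 8,738,460.31.
The quoted forward undervalues CZK, so borrow CZK, convert to GBP at spot, deposit the GBP at 1.08%, and buy CZK forward at 0.037041 to cover the loan.
The gap between the two covered legs is GBP 62,486.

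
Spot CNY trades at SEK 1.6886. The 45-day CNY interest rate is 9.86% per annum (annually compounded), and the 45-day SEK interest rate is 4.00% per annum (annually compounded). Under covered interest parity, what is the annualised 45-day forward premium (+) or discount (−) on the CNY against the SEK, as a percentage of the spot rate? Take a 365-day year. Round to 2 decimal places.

-5.46%

T = 45/365 years.
F = S · g_SEK/g_CNY = 1.6886 × 1.0048471/1.011661 = 1.6772267.
(F − S)/S ÷ T = (1.6772267 − 1.6886)/1.6886/(45/365) = -0.054631 → -5.46%.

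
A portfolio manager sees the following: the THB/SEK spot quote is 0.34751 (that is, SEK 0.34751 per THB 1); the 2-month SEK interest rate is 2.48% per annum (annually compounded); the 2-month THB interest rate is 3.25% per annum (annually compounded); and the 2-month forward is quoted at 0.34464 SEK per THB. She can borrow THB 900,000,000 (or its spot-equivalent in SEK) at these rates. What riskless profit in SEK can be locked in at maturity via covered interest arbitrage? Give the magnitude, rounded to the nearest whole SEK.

SEK 2,204,768

T = 2/12 years.
Keep in THB, deliver into the forward: 900,000,000·1.00534474008·0.34464 = SEK 311,833,810.10.
Swap to SEK now, deposit: 900,000,000·0.34751·1.00409125837 = SEK 314,038,577.88.
The quoted forward undervalues THB, so borrow THB, convert to SEK at spot, deposit the SEK at 2.48%, and buy THB forward at 0.34464 to cover the loan.
Arbitrage profit = |311,833,810.10 − 314,038,577.88| = SEK 2,204,768.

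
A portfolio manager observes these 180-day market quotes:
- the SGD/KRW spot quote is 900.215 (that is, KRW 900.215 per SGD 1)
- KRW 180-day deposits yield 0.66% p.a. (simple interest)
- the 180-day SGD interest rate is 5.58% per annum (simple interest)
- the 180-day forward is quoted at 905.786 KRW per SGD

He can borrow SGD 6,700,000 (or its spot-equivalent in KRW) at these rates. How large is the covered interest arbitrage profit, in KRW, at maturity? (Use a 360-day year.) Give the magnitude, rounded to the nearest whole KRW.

KRW 186,740,523

T = 180/360 years.
Invest the SGD and cover forward: 6,700,000 × 1.027900 × 905.786 = KRW 6,238,084,776.98.
Convert at spot and invest in KRW: 6,700,000 × 900.215 × 1.003300 = KRW 6,051,344,253.65.
The quoted forward overvalues SGD, so borrow KRW, buy SGD at spot, deposit the SGD at 5.58%, and sell the proceeds forward at 905.786.
The gap between the two covered legs is KRW 186,740,523.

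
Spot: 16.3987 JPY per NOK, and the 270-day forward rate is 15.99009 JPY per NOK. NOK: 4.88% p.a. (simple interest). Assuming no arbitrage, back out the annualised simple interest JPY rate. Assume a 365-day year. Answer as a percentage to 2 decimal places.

T = 270/365 years.
By CIP, F/S equals the JPY-to-NOK growth ratio: 15.99009/16.3987 = 0.9750828.
NOK growth factor: 1 + 0.0488×270/365 = 1.0360986.
So the JPY growth factor = 1.0102819.
r = (1.0102819 − 1)/(270/365) = 0.013900 → 1.39%.

1.39%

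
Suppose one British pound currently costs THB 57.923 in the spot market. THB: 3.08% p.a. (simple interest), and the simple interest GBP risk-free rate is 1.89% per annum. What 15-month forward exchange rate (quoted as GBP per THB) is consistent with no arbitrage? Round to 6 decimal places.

0.017017

T = 15/12 years.
THB growth factor: 1 + 0.0308×15/12 = 1.038500.
Growth of 1 GBP over T: 1 + 0.0189×15/12 = 1.023625.
So F = 57.923 × 1.038500 / 1.023625 = 58.76472 (THB/GBP).
Quoted the other way: 1/58.76472 = 0.017017 GBP per THB.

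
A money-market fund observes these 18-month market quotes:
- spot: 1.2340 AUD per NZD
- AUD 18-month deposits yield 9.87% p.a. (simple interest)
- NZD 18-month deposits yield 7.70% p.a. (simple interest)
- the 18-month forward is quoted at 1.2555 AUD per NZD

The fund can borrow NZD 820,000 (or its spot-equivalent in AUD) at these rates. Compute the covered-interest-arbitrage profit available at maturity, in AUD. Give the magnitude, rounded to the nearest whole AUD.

T = 18/12 years.
Invest the NZD and cover forward: 820,000 × 1.115500 × 1.2555 = AUD 1,148,418.41.
Convert at spot and invest in AUD: 820,000 × 1.2340 × 1.148050 = AUD 1,161,688.83.
The quoted forward undervalues NZD, so borrow NZD, convert to AUD at spot, deposit the AUD at 9.87%, and buy NZD forward at 1.2555 to cover the loan.
Arbitrage profit = |1,148,418.41 − 1,161,688.83| = AUD 13,270.

AUD 13,270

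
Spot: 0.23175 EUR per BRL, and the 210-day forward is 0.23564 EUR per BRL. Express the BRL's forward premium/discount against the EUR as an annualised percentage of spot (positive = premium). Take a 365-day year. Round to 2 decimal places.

+2.92%

T = 210/365 years.
BRL trades forward at +1.67853% vs spot over the period.
×(1/T) gives 2.92% p.a.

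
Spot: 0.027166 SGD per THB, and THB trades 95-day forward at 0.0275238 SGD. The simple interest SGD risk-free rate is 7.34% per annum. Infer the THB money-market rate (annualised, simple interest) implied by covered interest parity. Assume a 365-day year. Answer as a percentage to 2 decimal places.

T = 95/365 years.
F/S = 0.0275238/0.027166 = 1.0131709 = (growth of SGD) / (growth of THB).
The SGD side grows by 1 + 0.0734×95/365 = 1.0191041.
Hence g_THB = 1.0058561.
(1.0058561 − 1)/T = 0.022500, i.e. 2.25%.

2.25%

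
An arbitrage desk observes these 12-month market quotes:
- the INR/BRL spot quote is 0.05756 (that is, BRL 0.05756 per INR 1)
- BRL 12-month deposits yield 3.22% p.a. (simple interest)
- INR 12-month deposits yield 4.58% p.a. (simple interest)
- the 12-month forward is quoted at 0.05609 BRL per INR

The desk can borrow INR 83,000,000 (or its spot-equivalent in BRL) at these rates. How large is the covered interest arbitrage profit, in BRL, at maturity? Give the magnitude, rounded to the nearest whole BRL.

BRL 62,624

T = 1 year.
Route A — deposit INR, sell forward: 83,000,000 × 1.045800 × 0.05609 = BRL 4,868,690.53.
Route B — convert at spot, deposit BRL: 83,000,000 × 0.05756 × 1.032200 = BRL 4,931,314.86.
The quoted forward undervalues INR, so borrow INR, convert to BRL at spot, deposit the BRL at 3.22%, and buy INR forward at 0.05609 to cover the loan.
The gap between the two covered legs is BRL 62,624.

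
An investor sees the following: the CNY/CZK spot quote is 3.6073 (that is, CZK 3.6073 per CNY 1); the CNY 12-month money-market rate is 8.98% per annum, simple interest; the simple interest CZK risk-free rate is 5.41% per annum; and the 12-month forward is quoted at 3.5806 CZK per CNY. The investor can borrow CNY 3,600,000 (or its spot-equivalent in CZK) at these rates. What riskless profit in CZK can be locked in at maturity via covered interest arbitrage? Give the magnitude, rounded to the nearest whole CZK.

T = 1 year.
Route A — deposit CNY, sell forward: 3,600,000 × 1.089800 × 3.5806 = CZK 14,047,696.37.
Route B — convert at spot, deposit CZK: 3,600,000 × 3.6073 × 1.054100 = CZK 13,688,837.75.
The quoted forward overvalues CNY, so borrow CZK, buy CNY at spot, deposit the CNY at 8.98%, and sell the proceeds forward at 3.5806.
Profit = 14,047,696.37 − 13,688,837.75 = CZK 358,859.

CZK 358,859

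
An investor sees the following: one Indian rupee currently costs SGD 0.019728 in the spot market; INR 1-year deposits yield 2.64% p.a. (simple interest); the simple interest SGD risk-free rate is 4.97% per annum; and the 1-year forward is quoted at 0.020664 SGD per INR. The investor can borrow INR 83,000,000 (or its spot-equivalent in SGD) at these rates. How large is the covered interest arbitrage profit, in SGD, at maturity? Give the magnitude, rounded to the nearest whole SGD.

T = 1 year.
Route A — deposit INR, sell forward: 83,000,000 × 1.026400 × 0.020664 = SGD 1,760,390.96.
Route B — convert at spot, deposit SGD: 83,000,000 × 0.019728 × 1.049700 = SGD 1,718,803.97.
The quoted forward overvalues INR, so borrow SGD, buy INR at spot, deposit the INR at 2.64%, and sell the proceeds forward at 0.020664.
Arbitrage profit = |1,760,390.96 − 1,718,803.97| = SGD 41,587.

SGD 41,587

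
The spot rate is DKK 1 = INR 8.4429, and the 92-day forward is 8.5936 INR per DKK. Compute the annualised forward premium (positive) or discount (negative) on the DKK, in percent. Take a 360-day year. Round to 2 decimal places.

T = 92/360 years.
(F − S)/S = (8.5936 − 8.4429)/8.4429 = 0.0178493.
Per annum: 0.0178493 / (92/360) = 0.069845 = 6.98%.

+6.98%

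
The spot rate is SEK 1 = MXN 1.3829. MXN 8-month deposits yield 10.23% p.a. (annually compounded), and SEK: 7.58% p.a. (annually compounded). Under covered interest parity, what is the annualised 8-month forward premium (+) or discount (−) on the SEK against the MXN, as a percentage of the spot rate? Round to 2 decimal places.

T = 8/12 years.
F = S · g_MXN/g_SEK = 1.3829 × 1.0670871/1.0499155 = 1.4055176.
(F − S)/S ÷ T = (1.4055176 − 1.3829)/1.3829/(8/12) = 0.024533 → 2.45%.

+2.45%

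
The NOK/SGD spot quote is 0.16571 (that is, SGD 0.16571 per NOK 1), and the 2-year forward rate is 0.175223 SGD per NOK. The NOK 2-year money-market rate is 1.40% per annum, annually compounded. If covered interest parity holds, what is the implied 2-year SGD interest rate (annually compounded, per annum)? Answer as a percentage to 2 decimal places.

4.27%

T = 2 years.
CIP gives F = S · g_SGD/g_NOK, so g_SGD/g_NOK = 0.175223/0.16571 = 1.0574075.
The NOK side grows by (1 + 0.0140)^2 = 1.028196.
So the SGD growth factor = 1.0872222.
r = 1.0872222^(1/2) − 1 = 0.042699 → 4.27%.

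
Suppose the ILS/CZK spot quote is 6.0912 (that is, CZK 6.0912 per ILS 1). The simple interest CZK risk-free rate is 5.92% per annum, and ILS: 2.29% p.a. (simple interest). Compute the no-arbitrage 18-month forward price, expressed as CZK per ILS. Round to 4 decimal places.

T = 18/12 years.
CZK growth factor: 1 + 0.0592×18/12 = 1.088800.
ILS accumulates by 1 + 0.0229×18/12 = 1.034350.
CIP: F = S · (grow CZK)/(grow ILS) = 6.0912 × 1.088800/1.034350 = 6.411851 CZK per ILS.

6.4119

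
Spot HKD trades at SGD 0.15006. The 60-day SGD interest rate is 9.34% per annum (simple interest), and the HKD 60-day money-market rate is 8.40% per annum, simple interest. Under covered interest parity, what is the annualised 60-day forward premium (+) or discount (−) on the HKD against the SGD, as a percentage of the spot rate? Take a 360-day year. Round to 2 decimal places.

+0.93%

T = 60/360 years.
No-arbitrage forward: 0.15006 × 1.0155667 / 1.014000 = 0.15029185 SGD/HKD.
(F − S)/S ÷ T = (0.15029185 − 0.15006)/0.15006/(60/360) = 0.009270 → 0.93%.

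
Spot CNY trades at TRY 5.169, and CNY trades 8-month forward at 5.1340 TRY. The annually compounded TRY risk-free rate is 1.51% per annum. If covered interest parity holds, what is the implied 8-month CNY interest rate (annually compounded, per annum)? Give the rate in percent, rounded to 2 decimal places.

2.55%

T = 8/12 years.
CIP gives F = S · g_TRY/g_CNY, so g_TRY/g_CNY = 5.134/5.169 = 0.9932289.
The TRY side grows by (1 + 0.0151)^(8/12) = 1.0100415.
So the CNY growth factor = 1.0169272.
r = 1.0169272^(12/8) − 1 = 0.025498 → 2.55%.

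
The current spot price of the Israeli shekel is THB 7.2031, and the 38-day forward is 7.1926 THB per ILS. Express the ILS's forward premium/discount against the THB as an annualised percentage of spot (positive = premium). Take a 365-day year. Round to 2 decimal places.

T = 38/365 years.
Period premium: (7.1926 − 7.2031)/7.2031 = -0.0014577.
×(1/T) gives -1.40% p.a.

-1.40%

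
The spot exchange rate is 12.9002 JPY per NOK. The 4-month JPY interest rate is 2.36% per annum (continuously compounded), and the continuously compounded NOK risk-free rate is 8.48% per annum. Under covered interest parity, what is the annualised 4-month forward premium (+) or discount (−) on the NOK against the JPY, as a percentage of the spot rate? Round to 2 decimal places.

T = 4/12 years.
No-arbitrage forward: 12.9002 × 1.0078977 / 1.028670 = 12.6397017 JPY/NOK.
(F − S)/S ÷ T = (12.6397017 − 12.9002)/12.9002/(4/12) = -0.060580 → -6.06%.

-6.06%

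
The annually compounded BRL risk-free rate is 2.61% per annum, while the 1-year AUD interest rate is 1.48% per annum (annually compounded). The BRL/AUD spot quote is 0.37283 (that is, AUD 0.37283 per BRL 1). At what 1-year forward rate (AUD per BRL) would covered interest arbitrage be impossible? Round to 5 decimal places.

0.36872

T = 1 year.
AUD growth factor: (1 + 0.0148)^1 = 1.014800.
BRL accumulates by (1 + 0.0261)^1 = 1.026100.
So F = 0.37283 × 1.014800 / 1.026100 = 0.3687242 (AUD/BRL).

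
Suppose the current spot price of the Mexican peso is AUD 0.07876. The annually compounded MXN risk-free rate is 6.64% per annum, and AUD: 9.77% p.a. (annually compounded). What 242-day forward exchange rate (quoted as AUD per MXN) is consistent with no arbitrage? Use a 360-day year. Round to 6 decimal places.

0.080307

T = 242/360 years.
Growth of 1 AUD over T: (1 + 0.0977)^(242/360) = 1.0646676.
Growth of 1 MXN over T: (1 + 0.0664)^(242/360) = 1.0441636.
CIP: F = S · (grow AUD)/(grow MXN) = 0.07876 × 1.0646676/1.0441636 = 0.08030659 AUD per MXN.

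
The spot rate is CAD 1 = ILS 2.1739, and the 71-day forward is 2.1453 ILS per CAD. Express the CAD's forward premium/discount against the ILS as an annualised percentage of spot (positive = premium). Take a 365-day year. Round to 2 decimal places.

T = 71/365 years.
(F − S)/S = (2.1453 − 2.1739)/2.1739 = -0.0131561.
Annualise by dividing by T: -0.0131561 / (71/365) = -0.067633 → -6.76%.

-6.76%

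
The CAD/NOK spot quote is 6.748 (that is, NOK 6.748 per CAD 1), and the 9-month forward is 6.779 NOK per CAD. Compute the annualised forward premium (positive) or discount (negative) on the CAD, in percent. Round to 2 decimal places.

T = 9/12 years.
Period premium: (6.779 − 6.748)/6.748 = 0.0045940.
Annualise by dividing by T: 0.0045940 / (9/12) = 0.006125 → 0.61%.

+0.61%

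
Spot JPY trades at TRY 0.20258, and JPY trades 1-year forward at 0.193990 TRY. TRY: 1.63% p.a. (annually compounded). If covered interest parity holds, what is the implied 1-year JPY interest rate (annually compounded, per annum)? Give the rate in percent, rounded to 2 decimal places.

6.13%

T = 1 year.
F/S = 0.19399/0.20258 = 0.9575970 = (growth of TRY) / (growth of JPY).
The TRY side grows by (1 + 0.0163)^1 = 1.016300.
Hence g_JPY = 1.0613024.
Annualise: 1.0613024^(1/1) − 1 = 0.061302 = 6.13%.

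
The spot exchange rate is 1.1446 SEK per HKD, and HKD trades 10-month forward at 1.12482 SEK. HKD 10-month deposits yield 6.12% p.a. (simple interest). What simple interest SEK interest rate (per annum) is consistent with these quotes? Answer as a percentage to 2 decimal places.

3.94%

T = 10/12 years.
CIP gives F = S · g_SEK/g_HKD, so g_SEK/g_HKD = 1.12482/1.1446 = 0.9827189.
HKD growth factor: 1 + 0.0612×10/12 = 1.051000.
That pins the SEK growth at 1.0328376.
(1.0328376 − 1)/T = 0.039405, i.e. 3.94%.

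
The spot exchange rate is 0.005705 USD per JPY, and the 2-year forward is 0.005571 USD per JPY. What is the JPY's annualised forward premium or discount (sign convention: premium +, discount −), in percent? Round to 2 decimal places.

T = 2 years.
JPY trades forward at -2.34882% vs spot over the period.
Per annum: -0.0234882 / 2 = -0.011744 = -1.17%.

-1.17%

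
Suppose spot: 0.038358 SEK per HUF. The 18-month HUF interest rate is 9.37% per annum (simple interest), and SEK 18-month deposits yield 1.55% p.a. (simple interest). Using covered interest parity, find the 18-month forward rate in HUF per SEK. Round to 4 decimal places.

T = 18/12 years.
Growth of 1 SEK over T: 1 + 0.0155×18/12 = 1.023250.
HUF growth factor: 1 + 0.0937×18/12 = 1.140550.
Forward (SEK per HUF) = 0.038358 × 1.023250 / 1.140550 = 0.034413067.
Invert for HUF per SEK: 1 / 0.034413067 = 29.0587.

29.0587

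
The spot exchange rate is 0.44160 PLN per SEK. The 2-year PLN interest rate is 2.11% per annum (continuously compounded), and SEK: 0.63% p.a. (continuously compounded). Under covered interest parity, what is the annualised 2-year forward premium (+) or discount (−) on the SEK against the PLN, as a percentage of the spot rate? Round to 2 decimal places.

T = 2 years.
CIP forward (PLN per SEK) = 0.4416 × 1.0431031/1.0126797 = 0.45486675.
(F − S)/S ÷ T = (0.45486675 − 0.4416)/0.4416/2 = 0.015021 → 1.50%.

+1.50%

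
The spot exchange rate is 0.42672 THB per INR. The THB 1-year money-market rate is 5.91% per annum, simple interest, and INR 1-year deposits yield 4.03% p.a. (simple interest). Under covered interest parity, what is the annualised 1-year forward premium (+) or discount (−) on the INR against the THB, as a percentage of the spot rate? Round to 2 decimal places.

+1.81%

T = 1 year.
No-arbitrage forward: 0.42672 × 1.059100 / 1.040300 = 0.43443156 THB/INR.
Annualised premium = (F − S)/S × (1/T) = (0.43443156 − 0.42672)/0.42672 ÷ 1 = 1.81%.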